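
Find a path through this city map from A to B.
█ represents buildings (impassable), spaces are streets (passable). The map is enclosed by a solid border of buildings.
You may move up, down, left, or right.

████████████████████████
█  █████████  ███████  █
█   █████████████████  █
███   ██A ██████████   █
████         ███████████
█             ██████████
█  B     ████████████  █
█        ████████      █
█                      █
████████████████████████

Finding the shortest path from A to B:
Movement: cardinal only
Path length: 8 steps
Directions: down → down → down → left → left → left → left → left

Solution:

████████████████████████
█  █████████  ███████  █
█   █████████████████  █
███   ██A ██████████   █
████    ↓    ███████████
█       ↓     ██████████
█  B←←←←↲████████████  █
█        ████████      █
█                      █
████████████████████████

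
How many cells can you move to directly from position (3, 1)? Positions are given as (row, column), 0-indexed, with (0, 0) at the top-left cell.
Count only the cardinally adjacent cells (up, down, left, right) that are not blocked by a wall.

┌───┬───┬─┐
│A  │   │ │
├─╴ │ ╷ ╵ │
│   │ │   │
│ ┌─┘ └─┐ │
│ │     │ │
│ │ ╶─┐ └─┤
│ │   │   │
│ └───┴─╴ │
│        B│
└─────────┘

Checking passable neighbors of (3, 1):
Neighbors: (2, 1), (3, 2)
Count: 2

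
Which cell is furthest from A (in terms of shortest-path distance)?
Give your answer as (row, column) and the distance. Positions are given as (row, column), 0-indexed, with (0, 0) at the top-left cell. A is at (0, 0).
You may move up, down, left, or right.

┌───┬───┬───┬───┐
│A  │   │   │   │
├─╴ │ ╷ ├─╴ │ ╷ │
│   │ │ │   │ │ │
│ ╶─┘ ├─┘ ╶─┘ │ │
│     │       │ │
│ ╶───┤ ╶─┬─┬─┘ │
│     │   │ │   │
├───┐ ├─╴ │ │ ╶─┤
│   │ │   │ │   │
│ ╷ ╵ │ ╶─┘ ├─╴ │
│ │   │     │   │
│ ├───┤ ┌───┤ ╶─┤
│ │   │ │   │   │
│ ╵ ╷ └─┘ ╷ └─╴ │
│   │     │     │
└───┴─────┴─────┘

Computing BFS distances from A to all cells:
Furthest cell: (3, 5)
Distance: 52 steps

Path from A to the furthest cell:

┌───┬───┬───┬───┐
│A ↓│   │   │↓ ↰│
├─╴ │ ╷ ├─╴ │ ╷ │
│↓ ↲│ │ │   │↓│↑│
│ ╶─┘ ├─┘ ╶─┘ │ │
│↓    │↓ ← ← ↲│↑│
│ ╶───┤ ╶─┬─┬─┘ │
│↳ → ↓│↳ ↓│B│↱ ↑│
├───┐ ├─╴ │ │ ╶─┤
│↓ ↰│↓│↓ ↲│↑│↑ ↰│
│ ╷ ╵ │ ╶─┘ ├─╴ │
│↓│↑ ↲│↳ → ↑│↱ ↑│
│ ├───┤ ┌───┤ ╶─┤
│↓│↱ ↓│ │↱ ↓│↑ ↰│
│ ╵ ╷ └─┘ ╷ └─╴ │
│↳ ↑│↳ → ↑│↳ → ↑│
└───┴─────┴─────┘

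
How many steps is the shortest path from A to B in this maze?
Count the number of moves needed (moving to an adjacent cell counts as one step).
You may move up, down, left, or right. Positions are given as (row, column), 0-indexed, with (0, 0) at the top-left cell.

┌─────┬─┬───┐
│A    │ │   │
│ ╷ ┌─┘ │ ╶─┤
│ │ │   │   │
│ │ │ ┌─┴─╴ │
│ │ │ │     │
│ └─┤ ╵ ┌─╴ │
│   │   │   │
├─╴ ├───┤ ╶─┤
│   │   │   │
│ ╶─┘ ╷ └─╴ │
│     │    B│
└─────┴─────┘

Using BFS to find shortest path:
Start: (0, 0), End: (5, 5)
Path found:
(0,0) → (1,0) → (2,0) → (3,0) → (3,1) → (4,1) → (4,0) → (5,0) → (5,1) → (5,2) → (4,2) → (4,3) → (5,3) → (5,4) → (5,5)
Number of steps: 14

Solution:

┌─────┬─┬───┐
│A    │ │   │
│ ╷ ┌─┘ │ ╶─┤
│↓│ │   │   │
│ │ │ ┌─┴─╴ │
│↓│ │ │     │
│ └─┤ ╵ ┌─╴ │
│↳ ↓│   │   │
├─╴ ├───┤ ╶─┤
│↓ ↲│↱ ↓│   │
│ ╶─┘ ╷ └─╴ │
│↳ → ↑│↳ → B│
└─────┴─────┘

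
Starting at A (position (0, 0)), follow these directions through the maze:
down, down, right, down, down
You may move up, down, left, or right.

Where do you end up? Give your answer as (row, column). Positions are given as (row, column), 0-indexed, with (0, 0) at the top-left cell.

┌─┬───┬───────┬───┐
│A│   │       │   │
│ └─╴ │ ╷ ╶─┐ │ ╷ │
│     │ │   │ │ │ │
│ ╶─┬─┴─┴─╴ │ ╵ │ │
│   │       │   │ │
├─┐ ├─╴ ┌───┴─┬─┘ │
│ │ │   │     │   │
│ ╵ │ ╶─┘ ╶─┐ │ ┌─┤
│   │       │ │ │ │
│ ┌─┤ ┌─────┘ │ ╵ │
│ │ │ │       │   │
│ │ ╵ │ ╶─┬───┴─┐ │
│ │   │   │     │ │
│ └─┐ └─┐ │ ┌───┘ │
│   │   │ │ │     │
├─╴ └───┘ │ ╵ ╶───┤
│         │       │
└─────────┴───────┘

Following directions step by step:
Start: (0, 0)
  down: (0, 0) → (1, 0)
  down: (1, 0) → (2, 0)
  right: (2, 0) → (2, 1)
  down: (2, 1) → (3, 1)
  down: (3, 1) → (4, 1)
Final position: (4, 1)

Path taken:

┌─┬───┬───────┬───┐
│A│   │       │   │
│ └─╴ │ ╷ ╶─┐ │ ╷ │
│↓    │ │   │ │ │ │
│ ╶─┬─┴─┴─╴ │ ╵ │ │
│↳ ↓│       │   │ │
├─┐ ├─╴ ┌───┴─┬─┘ │
│ │↓│   │     │   │
│ ╵ │ ╶─┘ ╶─┐ │ ┌─┤
│  B│       │ │ │ │
│ ┌─┤ ┌─────┘ │ ╵ │
│ │ │ │       │   │
│ │ ╵ │ ╶─┬───┴─┐ │
│ │   │   │     │ │
│ └─┐ └─┐ │ ┌───┘ │
│   │   │ │ │     │
├─╴ └───┘ │ ╵ ╶───┤
│         │       │
└─────────┴───────┘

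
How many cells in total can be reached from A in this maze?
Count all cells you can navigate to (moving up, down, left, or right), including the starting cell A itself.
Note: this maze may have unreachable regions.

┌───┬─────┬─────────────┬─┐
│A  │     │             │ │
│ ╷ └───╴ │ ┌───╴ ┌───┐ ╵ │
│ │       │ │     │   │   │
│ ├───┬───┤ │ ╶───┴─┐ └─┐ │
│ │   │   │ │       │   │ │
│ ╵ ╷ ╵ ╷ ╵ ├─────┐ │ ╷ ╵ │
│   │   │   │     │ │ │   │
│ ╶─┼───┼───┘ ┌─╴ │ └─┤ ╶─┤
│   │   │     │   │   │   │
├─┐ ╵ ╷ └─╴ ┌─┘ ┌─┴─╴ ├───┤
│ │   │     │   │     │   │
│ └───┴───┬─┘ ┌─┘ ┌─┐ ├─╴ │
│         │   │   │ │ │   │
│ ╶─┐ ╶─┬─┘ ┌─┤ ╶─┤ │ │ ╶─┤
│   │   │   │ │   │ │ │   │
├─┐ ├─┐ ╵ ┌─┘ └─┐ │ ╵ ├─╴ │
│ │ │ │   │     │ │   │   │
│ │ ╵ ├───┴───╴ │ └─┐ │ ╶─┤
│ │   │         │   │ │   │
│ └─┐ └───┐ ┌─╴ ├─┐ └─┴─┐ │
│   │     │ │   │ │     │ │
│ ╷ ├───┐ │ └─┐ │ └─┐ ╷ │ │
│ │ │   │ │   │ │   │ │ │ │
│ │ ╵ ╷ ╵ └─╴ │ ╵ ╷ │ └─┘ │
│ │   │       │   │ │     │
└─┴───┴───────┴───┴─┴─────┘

Using BFS/flood-fill to find all reachable cells from A:
Maze size: 13 × 13 = 169 total cells
All cells are reachable — the maze is fully connected.
Reachable cells: 169

Reachable region (· marks reachable cells):

┌───┬─────┬─────────────┬─┐
│A ·│· · ·│· · · · · · ·│·│
│ ╷ └───╴ │ ┌───╴ ┌───┐ ╵ │
│·│· · · ·│·│· · ·│· ·│· ·│
│ ├───┬───┤ │ ╶───┴─┐ └─┐ │
│·│· ·│· ·│·│· · · ·│· ·│·│
│ ╵ ╷ ╵ ╷ ╵ ├─────┐ │ ╷ ╵ │
│· ·│· ·│· ·│· · ·│·│·│· ·│
│ ╶─┼───┼───┘ ┌─╴ │ └─┤ ╶─┤
│· ·│· ·│· · ·│· ·│· ·│· ·│
├─┐ ╵ ╷ └─╴ ┌─┘ ┌─┴─╴ ├───┤
│·│· ·│· · ·│· ·│· · ·│· ·│
│ └───┴───┬─┘ ┌─┘ ┌─┐ ├─╴ │
│· · · · ·│· ·│· ·│·│·│· ·│
│ ╶─┐ ╶─┬─┘ ┌─┤ ╶─┤ │ │ ╶─┤
│· ·│· ·│· ·│·│· ·│·│·│· ·│
├─┐ ├─┐ ╵ ┌─┘ └─┐ │ ╵ ├─╴ │
│·│·│·│· ·│· · ·│·│· ·│· ·│
│ │ ╵ ├───┴───╴ │ └─┐ │ ╶─┤
│·│· ·│· · · · ·│· ·│·│· ·│
│ └─┐ └───┐ ┌─╴ ├─┐ └─┴─┐ │
│· ·│· · ·│·│· ·│·│· · ·│·│
│ ╷ ├───┐ │ └─┐ │ └─┐ ╷ │ │
│·│·│· ·│·│· ·│·│· ·│·│·│·│
│ │ ╵ ╷ ╵ └─╴ │ ╵ ╷ │ └─┘ │
│·│· ·│· · · ·│· ·│·│· · ·│
└─┴───┴───────┴───┴─┴─────┘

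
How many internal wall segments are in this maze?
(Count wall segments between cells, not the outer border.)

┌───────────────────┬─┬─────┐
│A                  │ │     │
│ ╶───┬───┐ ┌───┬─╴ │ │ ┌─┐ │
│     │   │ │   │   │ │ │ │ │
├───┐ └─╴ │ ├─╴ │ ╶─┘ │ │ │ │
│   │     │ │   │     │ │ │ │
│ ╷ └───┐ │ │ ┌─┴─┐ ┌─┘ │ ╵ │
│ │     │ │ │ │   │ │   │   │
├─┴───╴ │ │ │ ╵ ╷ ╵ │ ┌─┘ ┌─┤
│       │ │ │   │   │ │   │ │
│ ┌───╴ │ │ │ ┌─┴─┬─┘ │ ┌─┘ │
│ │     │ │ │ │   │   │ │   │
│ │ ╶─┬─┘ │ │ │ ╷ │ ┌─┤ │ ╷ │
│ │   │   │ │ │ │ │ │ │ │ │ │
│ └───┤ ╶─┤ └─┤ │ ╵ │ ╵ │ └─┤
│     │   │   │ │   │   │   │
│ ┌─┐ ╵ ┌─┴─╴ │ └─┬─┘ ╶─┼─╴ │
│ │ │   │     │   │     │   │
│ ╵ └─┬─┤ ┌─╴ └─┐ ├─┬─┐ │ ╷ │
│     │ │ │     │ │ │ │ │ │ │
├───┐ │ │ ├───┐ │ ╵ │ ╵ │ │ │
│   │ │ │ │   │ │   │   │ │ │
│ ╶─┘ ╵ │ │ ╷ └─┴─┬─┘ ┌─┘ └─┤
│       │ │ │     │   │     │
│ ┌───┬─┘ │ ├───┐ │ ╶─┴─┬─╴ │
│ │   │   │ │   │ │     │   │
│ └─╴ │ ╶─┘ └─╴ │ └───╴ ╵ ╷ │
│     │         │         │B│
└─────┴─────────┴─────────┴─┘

Counting internal wall segments:
Total internal walls: 169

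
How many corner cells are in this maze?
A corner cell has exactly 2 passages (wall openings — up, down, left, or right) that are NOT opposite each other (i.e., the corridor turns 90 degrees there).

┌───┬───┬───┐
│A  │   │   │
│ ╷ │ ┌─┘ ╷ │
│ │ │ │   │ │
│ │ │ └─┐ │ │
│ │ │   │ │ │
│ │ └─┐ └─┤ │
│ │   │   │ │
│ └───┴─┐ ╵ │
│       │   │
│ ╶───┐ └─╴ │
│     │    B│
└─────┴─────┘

Counting corner cells (2 non-opposite passages):
Total corners: 15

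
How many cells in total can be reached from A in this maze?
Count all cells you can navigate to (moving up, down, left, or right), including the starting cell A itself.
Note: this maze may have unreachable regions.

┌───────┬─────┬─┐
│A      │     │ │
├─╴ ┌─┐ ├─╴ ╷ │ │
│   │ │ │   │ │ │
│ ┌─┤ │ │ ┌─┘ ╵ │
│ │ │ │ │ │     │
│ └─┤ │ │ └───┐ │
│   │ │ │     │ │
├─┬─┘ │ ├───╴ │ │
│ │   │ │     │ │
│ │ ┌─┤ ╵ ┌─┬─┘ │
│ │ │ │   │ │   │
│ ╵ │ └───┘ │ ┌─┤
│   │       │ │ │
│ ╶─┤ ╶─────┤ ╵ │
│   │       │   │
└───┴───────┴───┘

Using BFS/flood-fill to find all reachable cells from A:
Maze size: 8 × 8 = 64 total cells
23 cell(s) are walled off and cannot be reached from A.
Reachable cells: 41

Reachable region (· marks reachable cells):

┌───────┬─────┬─┐
│A · · ·│· · ·│·│
├─╴ ┌─┐ ├─╴ ╷ │ │
│· ·│ │·│· ·│·│·│
│ ┌─┤ │ │ ┌─┘ ╵ │
│·│ │ │·│·│· · ·│
│ └─┤ │ │ └───┐ │
│· ·│ │·│· · ·│·│
├─┬─┘ │ ├───╴ │ │
│ │   │·│· · ·│·│
│ │ ┌─┤ ╵ ┌─┬─┘ │
│ │ │ │· ·│ │· ·│
│ ╵ │ └───┘ │ ┌─┤
│   │       │·│·│
│ ╶─┤ ╶─────┤ ╵ │
│   │       │· ·│
└───┴───────┴───┘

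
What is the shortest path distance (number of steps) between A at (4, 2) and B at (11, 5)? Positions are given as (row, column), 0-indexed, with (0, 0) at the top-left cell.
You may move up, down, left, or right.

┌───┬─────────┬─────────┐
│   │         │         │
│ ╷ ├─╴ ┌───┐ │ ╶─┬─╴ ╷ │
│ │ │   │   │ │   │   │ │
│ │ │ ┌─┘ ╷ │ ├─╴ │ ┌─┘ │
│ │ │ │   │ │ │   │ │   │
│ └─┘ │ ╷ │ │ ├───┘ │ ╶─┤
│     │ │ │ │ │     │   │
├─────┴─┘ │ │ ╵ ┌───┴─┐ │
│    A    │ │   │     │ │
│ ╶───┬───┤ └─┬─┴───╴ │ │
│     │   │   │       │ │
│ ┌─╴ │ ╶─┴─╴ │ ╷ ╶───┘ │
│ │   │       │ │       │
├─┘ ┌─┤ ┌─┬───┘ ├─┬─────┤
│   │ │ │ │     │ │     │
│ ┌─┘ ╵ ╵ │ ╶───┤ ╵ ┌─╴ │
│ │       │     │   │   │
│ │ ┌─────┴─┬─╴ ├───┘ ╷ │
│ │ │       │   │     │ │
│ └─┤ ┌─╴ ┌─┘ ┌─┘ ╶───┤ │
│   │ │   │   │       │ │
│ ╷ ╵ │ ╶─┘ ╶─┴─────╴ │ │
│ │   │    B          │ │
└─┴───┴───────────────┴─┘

Finding path from (4, 2) to (11, 5):
Path: (4,2) → (4,1) → (4,0) → (5,0) → (5,1) → (5,2) → (6,2) → (6,1) → (7,1) → (7,0) → (8,0) → (9,0) → (10,0) → (10,1) → (11,1) → (11,2) → (10,2) → (9,2) → (9,3) → (9,4) → (10,4) → (10,3) → (11,3) → (11,4) → (11,5)
Distance: 24 steps

Solution:

┌───┬─────────┬─────────┐
│   │         │         │
│ ╷ ├─╴ ┌───┐ │ ╶─┬─╴ ╷ │
│ │ │   │   │ │   │   │ │
│ │ │ ┌─┘ ╷ │ ├─╴ │ ┌─┘ │
│ │ │ │   │ │ │   │ │   │
│ └─┘ │ ╷ │ │ ├───┘ │ ╶─┤
│     │ │ │ │ │     │   │
├─────┴─┘ │ │ ╵ ┌───┴─┐ │
│↓ ← A    │ │   │     │ │
│ ╶───┬───┤ └─┬─┴───╴ │ │
│↳ → ↓│   │   │       │ │
│ ┌─╴ │ ╶─┴─╴ │ ╷ ╶───┘ │
│ │↓ ↲│       │ │       │
├─┘ ┌─┤ ┌─┬───┘ ├─┬─────┤
│↓ ↲│ │ │ │     │ │     │
│ ┌─┘ ╵ ╵ │ ╶───┤ ╵ ┌─╴ │
│↓│       │     │   │   │
│ │ ┌─────┴─┬─╴ ├───┘ ╷ │
│↓│ │↱ → ↓  │   │     │ │
│ └─┤ ┌─╴ ┌─┘ ┌─┘ ╶───┤ │
│↳ ↓│↑│↓ ↲│   │       │ │
│ ╷ ╵ │ ╶─┘ ╶─┴─────╴ │ │
│ │↳ ↑│↳ → B          │ │
└─┴───┴───────────────┴─┘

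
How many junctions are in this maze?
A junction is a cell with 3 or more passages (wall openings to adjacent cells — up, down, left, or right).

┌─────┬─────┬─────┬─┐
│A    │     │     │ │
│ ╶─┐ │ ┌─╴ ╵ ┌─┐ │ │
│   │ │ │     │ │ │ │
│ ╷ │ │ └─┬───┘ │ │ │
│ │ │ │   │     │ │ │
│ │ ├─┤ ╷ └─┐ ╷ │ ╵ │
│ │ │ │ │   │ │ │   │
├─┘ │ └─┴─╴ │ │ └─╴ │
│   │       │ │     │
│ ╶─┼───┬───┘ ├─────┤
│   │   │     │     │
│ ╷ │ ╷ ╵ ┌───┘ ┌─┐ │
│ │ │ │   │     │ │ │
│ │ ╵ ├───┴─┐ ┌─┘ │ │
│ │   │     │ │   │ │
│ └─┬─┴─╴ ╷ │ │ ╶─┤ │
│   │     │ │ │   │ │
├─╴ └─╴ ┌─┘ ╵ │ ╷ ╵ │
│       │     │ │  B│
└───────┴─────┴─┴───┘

Checking each cell for number of passages:

Junctions found (3+ passages):
  (1, 0): 3 passages
  (1, 5): 3 passages
  (2, 3): 3 passages
  (2, 6): 3 passages
  (2, 7): 3 passages
  (3, 9): 3 passages
  (5, 0): 3 passages
  (6, 6): 3 passages
  (7, 4): 3 passages
  (8, 3): 3 passages
  (8, 7): 3 passages
  (9, 1): 3 passages
  (9, 5): 3 passages
Total junctions: 13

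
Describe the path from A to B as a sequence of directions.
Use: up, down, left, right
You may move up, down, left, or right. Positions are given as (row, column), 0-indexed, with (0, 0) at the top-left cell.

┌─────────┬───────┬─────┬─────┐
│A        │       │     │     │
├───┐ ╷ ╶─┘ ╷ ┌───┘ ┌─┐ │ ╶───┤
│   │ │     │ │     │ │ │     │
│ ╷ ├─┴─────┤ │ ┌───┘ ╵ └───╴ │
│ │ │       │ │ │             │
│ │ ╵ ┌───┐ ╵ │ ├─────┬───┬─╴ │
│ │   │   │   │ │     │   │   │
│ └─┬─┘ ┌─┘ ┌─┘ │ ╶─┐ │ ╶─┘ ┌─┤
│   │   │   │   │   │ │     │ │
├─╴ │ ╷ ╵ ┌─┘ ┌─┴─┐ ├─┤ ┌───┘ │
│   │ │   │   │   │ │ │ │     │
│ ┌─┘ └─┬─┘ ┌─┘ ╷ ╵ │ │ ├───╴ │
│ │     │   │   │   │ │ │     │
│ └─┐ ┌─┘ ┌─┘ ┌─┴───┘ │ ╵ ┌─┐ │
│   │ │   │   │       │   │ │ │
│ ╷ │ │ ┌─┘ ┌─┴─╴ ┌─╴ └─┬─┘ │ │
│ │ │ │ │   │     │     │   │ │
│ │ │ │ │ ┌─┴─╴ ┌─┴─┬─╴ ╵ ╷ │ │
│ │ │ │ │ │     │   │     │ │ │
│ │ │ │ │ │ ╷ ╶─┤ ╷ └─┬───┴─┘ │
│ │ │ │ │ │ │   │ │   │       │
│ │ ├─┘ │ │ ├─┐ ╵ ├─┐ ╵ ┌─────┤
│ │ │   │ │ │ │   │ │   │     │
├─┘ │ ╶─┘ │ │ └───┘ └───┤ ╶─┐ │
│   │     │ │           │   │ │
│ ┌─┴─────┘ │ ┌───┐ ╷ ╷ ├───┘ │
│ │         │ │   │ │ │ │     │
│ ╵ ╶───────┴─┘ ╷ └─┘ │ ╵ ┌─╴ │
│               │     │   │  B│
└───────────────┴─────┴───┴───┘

Finding the path and converting it to directions:
Path through cells: (0,0) → (0,1) → (0,2) → (0,3) → (1,3) → (1,4) → (1,5) → (0,5) → (0,6) → (1,6) → (2,6) → (3,6) → (3,5) → (2,5) → (2,4) → (2,3) → (2,2) → (3,2) → (3,1) → (2,1) → (1,1) → (1,0) → (2,0) → (3,0) → (4,0) → (4,1) → (5,1) → (5,0) → (6,0) → (7,0) → (7,1) → (8,1) → (9,1) → (10,1) → (11,1) → (12,1) → (12,0) → (13,0) → (14,0) → (14,1) → (14,2) → (14,3) → (14,4) → (14,5) → (14,6) → (14,7) → (13,7) → (13,8) → (14,8) → (14,9) → (14,10) → (13,10) → (12,10) → (12,11) → (13,11) → (14,11) → (14,12) → (13,12) → (13,13) → (13,14) → (14,14)
Directions: right, right, right, down, right, right, up, right, down, down, down, left, up, left, left, left, down, left, up, up, left, down, down, down, right, down, left, down, down, right, down, down, down, down, down, left, down, down, right, right, right, right, right, right, right, up, right, down, right, right, up, up, right, down, down, right, up, right, right, down

Solution:

┌─────────┬───────┬─────┬─────┐
│A → → ↓  │↱ ↓    │     │     │
├───┐ ╷ ╶─┘ ╷ ┌───┘ ┌─┐ │ ╶───┤
│↓ ↰│ │↳ → ↑│↓│     │ │ │     │
│ ╷ ├─┴─────┤ │ ┌───┘ ╵ └───╴ │
│↓│↑│↓ ← ← ↰│↓│ │             │
│ │ ╵ ┌───┐ ╵ │ ├─────┬───┬─╴ │
│↓│↑ ↲│   │↑ ↲│ │     │   │   │
│ └─┬─┘ ┌─┘ ┌─┘ │ ╶─┐ │ ╶─┘ ┌─┤
│↳ ↓│   │   │   │   │ │     │ │
├─╴ │ ╷ ╵ ┌─┘ ┌─┴─┐ ├─┤ ┌───┘ │
│↓ ↲│ │   │   │   │ │ │ │     │
│ ┌─┘ └─┬─┘ ┌─┘ ╷ ╵ │ │ ├───╴ │
│↓│     │   │   │   │ │ │     │
│ └─┐ ┌─┘ ┌─┘ ┌─┴───┘ │ ╵ ┌─┐ │
│↳ ↓│ │   │   │       │   │ │ │
│ ╷ │ │ ┌─┘ ┌─┴─╴ ┌─╴ └─┬─┘ │ │
│ │↓│ │ │   │     │     │   │ │
│ │ │ │ │ ┌─┴─╴ ┌─┴─┬─╴ ╵ ╷ │ │
│ │↓│ │ │ │     │   │     │ │ │
│ │ │ │ │ │ ╷ ╶─┤ ╷ └─┬───┴─┘ │
│ │↓│ │ │ │ │   │ │   │       │
│ │ ├─┘ │ │ ├─┐ ╵ ├─┐ ╵ ┌─────┤
│ │↓│   │ │ │ │   │ │   │     │
├─┘ │ ╶─┘ │ │ └───┘ └───┤ ╶─┐ │
│↓ ↲│     │ │        ↱ ↓│   │ │
│ ┌─┴─────┘ │ ┌───┐ ╷ ╷ ├───┘ │
│↓│         │ │↱ ↓│ │↑│↓│↱ → ↓│
│ ╵ ╶───────┴─┘ ╷ └─┘ │ ╵ ┌─╴ │
│↳ → → → → → → ↑│↳ → ↑│↳ ↑│  B│
└───────────────┴─────┴───┴───┘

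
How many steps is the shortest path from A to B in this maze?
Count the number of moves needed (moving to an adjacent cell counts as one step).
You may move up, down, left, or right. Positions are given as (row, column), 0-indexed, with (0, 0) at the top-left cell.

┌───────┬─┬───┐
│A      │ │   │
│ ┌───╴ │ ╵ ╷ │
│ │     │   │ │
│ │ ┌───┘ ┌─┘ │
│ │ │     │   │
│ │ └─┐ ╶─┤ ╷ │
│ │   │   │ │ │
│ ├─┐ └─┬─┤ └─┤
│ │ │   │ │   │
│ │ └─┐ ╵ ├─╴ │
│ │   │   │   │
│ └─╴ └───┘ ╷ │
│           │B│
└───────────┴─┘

Using BFS to find shortest path:
Start: (0, 0), End: (6, 6)
Path found:
(0,0) → (1,0) → (2,0) → (3,0) → (4,0) → (5,0) → (6,0) → (6,1) → (6,2) → (6,3) → (6,4) → (6,5) → (5,5) → (5,6) → (6,6)
Number of steps: 14

Solution:

┌───────┬─┬───┐
│A      │ │   │
│ ┌───╴ │ ╵ ╷ │
│↓│     │   │ │
│ │ ┌───┘ ┌─┘ │
│↓│ │     │   │
│ │ └─┐ ╶─┤ ╷ │
│↓│   │   │ │ │
│ ├─┐ └─┬─┤ └─┤
│↓│ │   │ │   │
│ │ └─┐ ╵ ├─╴ │
│↓│   │   │↱ ↓│
│ └─╴ └───┘ ╷ │
│↳ → → → → ↑│B│
└───────────┴─┘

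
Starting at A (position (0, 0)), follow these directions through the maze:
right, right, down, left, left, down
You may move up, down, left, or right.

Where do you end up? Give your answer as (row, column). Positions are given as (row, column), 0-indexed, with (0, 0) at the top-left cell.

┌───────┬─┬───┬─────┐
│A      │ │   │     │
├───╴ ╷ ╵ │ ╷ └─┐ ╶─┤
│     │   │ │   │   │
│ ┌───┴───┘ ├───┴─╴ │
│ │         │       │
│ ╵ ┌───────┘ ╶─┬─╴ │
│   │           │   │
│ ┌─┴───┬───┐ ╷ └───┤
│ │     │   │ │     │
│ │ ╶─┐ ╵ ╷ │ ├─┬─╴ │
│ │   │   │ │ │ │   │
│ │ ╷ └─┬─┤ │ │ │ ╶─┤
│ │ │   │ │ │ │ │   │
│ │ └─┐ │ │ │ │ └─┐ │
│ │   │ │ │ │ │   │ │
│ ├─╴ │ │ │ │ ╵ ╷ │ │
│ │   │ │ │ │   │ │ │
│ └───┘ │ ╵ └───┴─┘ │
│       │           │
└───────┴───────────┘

Following directions step by step:
Start: (0, 0)
  right: (0, 0) → (0, 1)
  right: (0, 1) → (0, 2)
  down: (0, 2) → (1, 2)
  left: (1, 2) → (1, 1)
  left: (1, 1) → (1, 0)
  down: (1, 0) → (2, 0)
Final position: (2, 0)

Path taken:

┌───────┬─┬───┬─────┐
│A → ↓  │ │   │     │
├───╴ ╷ ╵ │ ╷ └─┐ ╶─┤
│↓ ← ↲│   │ │   │   │
│ ┌───┴───┘ ├───┴─╴ │
│B│         │       │
│ ╵ ┌───────┘ ╶─┬─╴ │
│   │           │   │
│ ┌─┴───┬───┐ ╷ └───┤
│ │     │   │ │     │
│ │ ╶─┐ ╵ ╷ │ ├─┬─╴ │
│ │   │   │ │ │ │   │
│ │ ╷ └─┬─┤ │ │ │ ╶─┤
│ │ │   │ │ │ │ │   │
│ │ └─┐ │ │ │ │ └─┐ │
│ │   │ │ │ │ │   │ │
│ ├─╴ │ │ │ │ ╵ ╷ │ │
│ │   │ │ │ │   │ │ │
│ └───┘ │ ╵ └───┴─┘ │
│       │           │
└───────┴───────────┘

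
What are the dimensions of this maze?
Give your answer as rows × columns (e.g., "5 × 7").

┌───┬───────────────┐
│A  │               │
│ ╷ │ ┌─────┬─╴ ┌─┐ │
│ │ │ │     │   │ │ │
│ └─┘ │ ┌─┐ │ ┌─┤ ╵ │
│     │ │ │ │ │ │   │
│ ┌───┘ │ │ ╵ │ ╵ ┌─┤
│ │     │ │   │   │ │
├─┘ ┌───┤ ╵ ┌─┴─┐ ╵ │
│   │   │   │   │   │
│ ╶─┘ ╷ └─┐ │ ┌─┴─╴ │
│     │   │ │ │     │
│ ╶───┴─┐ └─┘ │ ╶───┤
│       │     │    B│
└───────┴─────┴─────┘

Counting the maze dimensions:
Rows (vertical): 7
Columns (horizontal): 10
Dimensions: 7 × 10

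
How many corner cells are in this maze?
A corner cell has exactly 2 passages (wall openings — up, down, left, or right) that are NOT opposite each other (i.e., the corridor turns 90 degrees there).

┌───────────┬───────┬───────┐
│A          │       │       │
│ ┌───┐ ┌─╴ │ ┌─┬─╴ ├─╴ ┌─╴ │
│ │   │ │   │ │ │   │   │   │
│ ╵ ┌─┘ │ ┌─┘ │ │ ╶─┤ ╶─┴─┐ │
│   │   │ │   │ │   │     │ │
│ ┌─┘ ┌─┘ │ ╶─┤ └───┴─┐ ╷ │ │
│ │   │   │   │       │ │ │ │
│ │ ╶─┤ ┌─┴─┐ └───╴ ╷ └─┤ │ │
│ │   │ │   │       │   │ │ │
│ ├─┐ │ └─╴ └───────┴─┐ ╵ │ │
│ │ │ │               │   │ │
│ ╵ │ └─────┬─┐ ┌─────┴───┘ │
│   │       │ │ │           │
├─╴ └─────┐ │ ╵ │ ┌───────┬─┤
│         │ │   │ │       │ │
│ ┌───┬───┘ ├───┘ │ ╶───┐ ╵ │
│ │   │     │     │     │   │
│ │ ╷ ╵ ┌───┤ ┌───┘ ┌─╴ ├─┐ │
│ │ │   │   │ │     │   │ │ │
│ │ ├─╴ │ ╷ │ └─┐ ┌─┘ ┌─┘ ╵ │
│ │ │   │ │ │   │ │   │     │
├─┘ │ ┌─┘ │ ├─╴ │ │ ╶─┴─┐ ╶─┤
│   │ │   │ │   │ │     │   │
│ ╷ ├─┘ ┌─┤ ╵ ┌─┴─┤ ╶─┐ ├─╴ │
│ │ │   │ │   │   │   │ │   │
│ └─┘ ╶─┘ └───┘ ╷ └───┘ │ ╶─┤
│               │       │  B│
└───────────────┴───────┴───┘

Counting corner cells (2 non-opposite passages):
Total corners: 91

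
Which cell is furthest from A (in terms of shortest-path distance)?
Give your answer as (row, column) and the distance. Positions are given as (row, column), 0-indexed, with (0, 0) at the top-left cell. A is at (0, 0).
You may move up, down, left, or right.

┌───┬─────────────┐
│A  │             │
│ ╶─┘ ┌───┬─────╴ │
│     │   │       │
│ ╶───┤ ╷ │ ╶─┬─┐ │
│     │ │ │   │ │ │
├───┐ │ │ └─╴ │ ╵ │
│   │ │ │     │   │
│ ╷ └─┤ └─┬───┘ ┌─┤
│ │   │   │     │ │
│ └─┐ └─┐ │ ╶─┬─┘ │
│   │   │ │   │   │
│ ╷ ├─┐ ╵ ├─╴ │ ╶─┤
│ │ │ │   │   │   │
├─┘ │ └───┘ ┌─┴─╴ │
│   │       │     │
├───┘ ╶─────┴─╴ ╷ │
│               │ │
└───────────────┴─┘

Computing BFS distances from A to all cells:
Furthest cell: (7, 0)
Distance: 41 steps

Path from A to the furthest cell:

┌───┬─────────────┐
│A  │↱ → → → → → ↓│
│ ╶─┘ ┌───┬─────╴ │
│↳ → ↑│↓ ↰│↓ ← ← ↲│
│ ╶───┤ ╷ │ ╶─┬─┐ │
│     │↓│↑│↳ ↓│ │ │
├───┐ │ │ └─╴ │ ╵ │
│↓ ↰│ │↓│↑ ← ↲│   │
│ ╷ └─┤ └─┬───┘ ┌─┤
│↓│↑ ↰│↳ ↓│     │ │
│ └─┐ └─┐ │ ╶─┬─┘ │
│↳ ↓│↑ ↰│↓│   │   │
│ ╷ ├─┐ ╵ ├─╴ │ ╶─┤
│ │↓│ │↑ ↲│   │   │
├─┘ │ └───┘ ┌─┴─╴ │
│B ↲│       │     │
├───┘ ╶─────┴─╴ ╷ │
│               │ │
└───────────────┴─┘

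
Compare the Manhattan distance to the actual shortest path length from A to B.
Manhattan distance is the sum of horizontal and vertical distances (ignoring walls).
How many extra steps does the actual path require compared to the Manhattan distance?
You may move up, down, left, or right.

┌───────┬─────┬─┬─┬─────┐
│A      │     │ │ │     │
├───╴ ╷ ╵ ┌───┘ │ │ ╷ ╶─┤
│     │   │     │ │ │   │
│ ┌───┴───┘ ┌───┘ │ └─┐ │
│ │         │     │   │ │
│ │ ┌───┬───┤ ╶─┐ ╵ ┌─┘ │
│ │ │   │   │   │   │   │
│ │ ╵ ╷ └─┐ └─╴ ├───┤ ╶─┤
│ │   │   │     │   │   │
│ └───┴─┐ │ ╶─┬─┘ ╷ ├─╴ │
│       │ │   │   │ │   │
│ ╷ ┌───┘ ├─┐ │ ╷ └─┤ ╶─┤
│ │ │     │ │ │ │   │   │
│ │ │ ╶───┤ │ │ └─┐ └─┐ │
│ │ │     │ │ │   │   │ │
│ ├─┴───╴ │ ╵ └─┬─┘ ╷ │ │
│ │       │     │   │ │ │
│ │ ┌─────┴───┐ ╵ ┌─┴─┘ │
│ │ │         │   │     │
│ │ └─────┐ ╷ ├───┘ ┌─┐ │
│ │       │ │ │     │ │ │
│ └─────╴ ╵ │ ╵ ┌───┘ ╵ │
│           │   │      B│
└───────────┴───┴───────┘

Manhattan distance: |11 - 0| + |11 - 0| = 22
Actual path length: 34
Extra steps: 34 - 22 = 12

Solution:

┌───────┬─────┬─┬─┬─────┐
│A → ↓  │     │ │ │     │
├───╴ ╷ ╵ ┌───┘ │ │ ╷ ╶─┤
│↓ ← ↲│   │     │ │ │   │
│ ┌───┴───┘ ┌───┘ │ └─┐ │
│↓│         │     │   │ │
│ │ ┌───┬───┤ ╶─┐ ╵ ┌─┘ │
│↓│ │   │   │   │   │   │
│ │ ╵ ╷ └─┐ └─╴ ├───┤ ╶─┤
│↓│   │   │     │   │   │
│ └───┴─┐ │ ╶─┬─┘ ╷ ├─╴ │
│↓      │ │   │   │ │   │
│ ╷ ┌───┘ ├─┐ │ ╷ └─┤ ╶─┤
│↓│ │     │ │ │ │   │   │
│ │ │ ╶───┤ │ │ └─┐ └─┐ │
│↓│ │     │ │ │   │   │ │
│ ├─┴───╴ │ ╵ └─┬─┘ ╷ │ │
│↓│       │     │   │ │ │
│ │ ┌─────┴───┐ ╵ ┌─┴─┘ │
│↓│ │      ↱ ↓│   │↱ → ↓│
│ │ └─────┐ ╷ ├───┘ ┌─┐ │
│↓│       │↑│↓│↱ → ↑│ │↓│
│ └─────╴ ╵ │ ╵ ┌───┘ ╵ │
│↳ → → → → ↑│↳ ↑│      B│
└───────────┴───┴───────┘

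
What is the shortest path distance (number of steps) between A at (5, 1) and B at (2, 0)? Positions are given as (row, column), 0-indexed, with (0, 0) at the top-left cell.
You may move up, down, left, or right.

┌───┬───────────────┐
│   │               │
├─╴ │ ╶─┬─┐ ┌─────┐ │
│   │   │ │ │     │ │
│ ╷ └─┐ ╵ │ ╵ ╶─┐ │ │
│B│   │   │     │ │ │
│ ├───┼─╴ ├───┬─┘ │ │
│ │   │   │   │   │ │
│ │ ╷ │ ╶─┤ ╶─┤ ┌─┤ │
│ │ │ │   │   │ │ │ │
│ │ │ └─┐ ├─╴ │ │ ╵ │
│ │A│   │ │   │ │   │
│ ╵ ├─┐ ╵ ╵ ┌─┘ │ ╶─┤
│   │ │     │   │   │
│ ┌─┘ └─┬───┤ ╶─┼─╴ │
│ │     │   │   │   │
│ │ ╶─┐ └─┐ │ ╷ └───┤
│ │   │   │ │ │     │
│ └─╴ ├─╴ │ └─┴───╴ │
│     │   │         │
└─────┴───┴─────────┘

Finding path from (5, 1) to (2, 0):
Path: (5,1) → (6,1) → (6,0) → (5,0) → (4,0) → (3,0) → (2,0)
Distance: 6 steps

Solution:

┌───┬───────────────┐
│   │               │
├─╴ │ ╶─┬─┐ ┌─────┐ │
│   │   │ │ │     │ │
│ ╷ └─┐ ╵ │ ╵ ╶─┐ │ │
│B│   │   │     │ │ │
│ ├───┼─╴ ├───┬─┘ │ │
│↑│   │   │   │   │ │
│ │ ╷ │ ╶─┤ ╶─┤ ┌─┤ │
│↑│ │ │   │   │ │ │ │
│ │ │ └─┐ ├─╴ │ │ ╵ │
│↑│A│   │ │   │ │   │
│ ╵ ├─┐ ╵ ╵ ┌─┘ │ ╶─┤
│↑ ↲│ │     │   │   │
│ ┌─┘ └─┬───┤ ╶─┼─╴ │
│ │     │   │   │   │
│ │ ╶─┐ └─┐ │ ╷ └───┤
│ │   │   │ │ │     │
│ └─╴ ├─╴ │ └─┴───╴ │
│     │   │         │
└─────┴───┴─────────┘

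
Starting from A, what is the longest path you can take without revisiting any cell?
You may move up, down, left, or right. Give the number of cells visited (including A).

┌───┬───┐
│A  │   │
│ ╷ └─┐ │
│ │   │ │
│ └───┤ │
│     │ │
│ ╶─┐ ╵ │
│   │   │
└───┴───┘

Finding longest simple path using DFS:
Start: (0, 0)
Longest path visits 11 cells
Path: A → down → down → right → right → down → right → up → up → up → left

Solution:

┌───┬───┐
│A  │B ↰│
│ ╷ └─┐ │
│↓│   │↑│
│ └───┤ │
│↳ → ↓│↑│
│ ╶─┐ ╵ │
│   │↳ ↑│
└───┴───┘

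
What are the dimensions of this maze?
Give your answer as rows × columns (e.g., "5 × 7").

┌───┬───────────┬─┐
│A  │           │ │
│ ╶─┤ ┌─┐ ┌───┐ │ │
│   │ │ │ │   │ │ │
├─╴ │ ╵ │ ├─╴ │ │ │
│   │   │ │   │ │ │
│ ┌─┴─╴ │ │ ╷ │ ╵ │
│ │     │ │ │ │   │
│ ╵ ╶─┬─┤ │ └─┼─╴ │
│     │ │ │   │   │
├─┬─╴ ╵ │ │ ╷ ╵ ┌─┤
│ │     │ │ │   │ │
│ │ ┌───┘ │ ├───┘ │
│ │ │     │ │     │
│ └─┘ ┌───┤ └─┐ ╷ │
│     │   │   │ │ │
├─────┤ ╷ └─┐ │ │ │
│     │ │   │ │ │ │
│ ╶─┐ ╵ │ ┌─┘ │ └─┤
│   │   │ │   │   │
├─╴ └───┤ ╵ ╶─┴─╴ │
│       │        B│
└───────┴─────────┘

Counting the maze dimensions:
Rows (vertical): 11
Columns (horizontal): 9
Dimensions: 11 × 9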